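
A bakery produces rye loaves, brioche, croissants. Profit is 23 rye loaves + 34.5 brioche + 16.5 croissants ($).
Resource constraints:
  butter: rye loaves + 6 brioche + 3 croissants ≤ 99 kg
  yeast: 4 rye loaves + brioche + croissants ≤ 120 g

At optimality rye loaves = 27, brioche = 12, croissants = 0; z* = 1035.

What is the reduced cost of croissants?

Check each constraint at x*: butter 99/99 (tight); yeast 120/120 (tight).
The binding rows give the dual system: 1·y_butter + 4·y_yeast = 23 and 6·y_butter + 1·y_yeast = 34.5.
This yields shadow prices y_butter = 5, y_yeast = 4.5.
Reduced cost of croissants: c₃ − yᵀa₃ = 16.5 − (5·3 + 4.5·1) = 16.5 − 19.5 = -3.

-3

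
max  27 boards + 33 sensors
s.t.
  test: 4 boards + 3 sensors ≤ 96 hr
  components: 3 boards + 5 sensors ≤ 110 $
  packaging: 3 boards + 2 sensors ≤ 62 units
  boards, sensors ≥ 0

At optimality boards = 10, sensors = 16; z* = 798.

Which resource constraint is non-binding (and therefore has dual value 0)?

test

test: 88/96 (slack 8)
components: 110/110 (binding)
packaging: 62/62 (binding)
By complementary slackness, a constraint with positive slack has shadow price 0 → test.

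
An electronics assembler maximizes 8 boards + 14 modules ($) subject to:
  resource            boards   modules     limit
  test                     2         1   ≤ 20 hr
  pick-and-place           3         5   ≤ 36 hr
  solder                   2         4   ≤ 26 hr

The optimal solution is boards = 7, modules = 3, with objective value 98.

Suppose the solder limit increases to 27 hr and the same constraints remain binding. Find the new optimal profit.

99

At the optimum: test uses 17 of 20 (slack = 3); pick-and-place uses 36 of 36 (binding); solder uses 26 of 26 (binding).
By complementary slackness, y = 0 for the non-binding constraint.
From A_Bᵀ y = c: 3·y_pick-and-place + 2·y_solder = 8; 5·y_pick-and-place + 4·y_solder = 14.
→ y_pick-and-place = 2 and y_solder = 1.
Δz = y_solder·Δb = 1 × (1) = 1, so new z* = 98 + 1 = 99.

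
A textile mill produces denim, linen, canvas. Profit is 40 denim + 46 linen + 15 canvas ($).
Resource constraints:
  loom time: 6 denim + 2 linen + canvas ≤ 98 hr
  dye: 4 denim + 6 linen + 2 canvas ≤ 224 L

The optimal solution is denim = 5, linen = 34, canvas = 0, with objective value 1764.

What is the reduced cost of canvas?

At the optimum: loom time uses 98 of 98 (binding); dye uses 224 of 224 (binding).
Dual feasibility on the basic columns requires 6·y_loom time + 4·y_dye = 40, 2·y_loom time + 6·y_dye = 46.
→ y_loom time = 2 and y_dye = 7.
Reduced cost of canvas: c₃ − yᵀa₃ = 15 − (2·1 + 7·2) = 15 − 16 = -1.

-1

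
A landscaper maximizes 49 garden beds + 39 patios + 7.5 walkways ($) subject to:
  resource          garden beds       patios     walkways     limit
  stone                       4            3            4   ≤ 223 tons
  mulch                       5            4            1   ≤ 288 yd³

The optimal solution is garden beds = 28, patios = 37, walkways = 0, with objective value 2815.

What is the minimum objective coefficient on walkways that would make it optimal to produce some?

Both stone and mulch are binding at x*.
Dual feasibility on the basic columns requires 4·y_stone + 5·y_mulch = 49, 3·y_stone + 4·y_mulch = 39.
Solving: y_stone = 1, y_mulch = 9.
walkways enters the basis when its profit ≥ yᵀa₃ = 1·4 + 9·1 = 13.

13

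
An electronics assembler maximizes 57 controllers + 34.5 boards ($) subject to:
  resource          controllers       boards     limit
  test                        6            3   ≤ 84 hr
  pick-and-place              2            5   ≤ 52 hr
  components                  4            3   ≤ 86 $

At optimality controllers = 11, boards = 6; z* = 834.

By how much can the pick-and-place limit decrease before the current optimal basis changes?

Binding constraints: test, pick-and-place. The basis is B = [[6,3],[2,5]] with det 24.
Per unit decrease in pick-and-place, x* moves by d = (0.125, -0.25).
The basis stays optimal until boards reaches 0; allowable decrease = 24 hr.

24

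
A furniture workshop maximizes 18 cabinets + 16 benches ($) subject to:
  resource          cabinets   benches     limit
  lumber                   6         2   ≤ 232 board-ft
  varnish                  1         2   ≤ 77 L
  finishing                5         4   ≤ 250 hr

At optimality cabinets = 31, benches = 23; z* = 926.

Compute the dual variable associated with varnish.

6

Binding: lumber and varnish. Non-binding: finishing (3 unused).
By complementary slackness, y = 0 for the non-binding constraint.
Dual feasibility on the basic columns requires 6·y_lumber + 1·y_varnish = 18, 2·y_lumber + 2·y_varnish = 16.
This yields shadow prices y_lumber = 2, y_varnish = 6.
Shadow price of varnish = 6.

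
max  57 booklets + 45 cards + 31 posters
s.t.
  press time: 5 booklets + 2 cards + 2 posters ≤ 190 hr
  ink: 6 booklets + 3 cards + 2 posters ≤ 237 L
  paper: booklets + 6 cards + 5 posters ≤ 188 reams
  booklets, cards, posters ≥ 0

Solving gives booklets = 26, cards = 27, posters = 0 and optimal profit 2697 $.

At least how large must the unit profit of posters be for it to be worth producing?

33

Check each constraint at x*: press time 184/190 (slack 6); ink 237/237 (tight); paper 188/188 (tight).
By complementary slackness, y = 0 for the non-binding constraint.
The binding rows give the dual system: 6·y_ink + 1·y_paper = 57 and 3·y_ink + 6·y_paper = 45.
→ y_ink = 9 and y_paper = 3.
posters enters the basis when its profit ≥ yᵀa₃ = 9·2 + 3·5 = 33.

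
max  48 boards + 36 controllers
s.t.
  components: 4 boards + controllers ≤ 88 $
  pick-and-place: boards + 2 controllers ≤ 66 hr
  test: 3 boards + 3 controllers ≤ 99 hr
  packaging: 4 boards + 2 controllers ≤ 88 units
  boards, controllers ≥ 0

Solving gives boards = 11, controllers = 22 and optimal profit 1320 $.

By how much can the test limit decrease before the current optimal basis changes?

33

Binding constraints: test, packaging. The basis is B = [[3,3],[4,2]] with det -6.
Per unit decrease in test, x* moves by d = (0.3333, -0.6667).
The basis stays optimal until controllers reaches 0; allowable decrease = 33 hr.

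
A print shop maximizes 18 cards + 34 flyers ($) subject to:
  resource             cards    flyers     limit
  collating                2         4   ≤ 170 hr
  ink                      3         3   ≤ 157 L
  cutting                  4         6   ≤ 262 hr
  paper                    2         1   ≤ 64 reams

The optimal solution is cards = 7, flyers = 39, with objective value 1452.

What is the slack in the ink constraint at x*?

ink used = 3·7 + 3·39 = 138; slack = 157 − 138 = 19.

19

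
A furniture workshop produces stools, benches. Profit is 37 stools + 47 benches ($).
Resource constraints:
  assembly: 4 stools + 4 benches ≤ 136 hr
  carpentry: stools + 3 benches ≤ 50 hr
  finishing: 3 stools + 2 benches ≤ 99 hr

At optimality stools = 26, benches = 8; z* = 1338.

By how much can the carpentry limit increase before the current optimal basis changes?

Binding constraints: assembly, carpentry. The basis is B = [[4,4],[1,3]] with det 8.
Per unit increase in carpentry, x* moves by d = (-0.5, 0.5).
The basis stays optimal until stools reaches 0; allowable increase = 52 hr.

52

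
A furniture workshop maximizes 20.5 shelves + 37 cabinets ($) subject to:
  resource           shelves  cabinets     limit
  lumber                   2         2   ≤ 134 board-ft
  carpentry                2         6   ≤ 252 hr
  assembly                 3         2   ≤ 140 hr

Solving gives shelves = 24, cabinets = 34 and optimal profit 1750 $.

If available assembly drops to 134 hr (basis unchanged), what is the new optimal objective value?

1729

At the optimum: lumber uses 116 of 134 (slack = 18); carpentry uses 252 of 252 (binding); assembly uses 140 of 140 (binding).
Since lumber is not tight, its dual is 0.
The binding rows give the dual system: 2·y_carpentry + 3·y_assembly = 20.5 and 6·y_carpentry + 2·y_assembly = 37.
Solving: y_carpentry = 5, y_assembly = 3.5.
Δz = y_assembly·Δb = 3.5 × (-6) = -21, so new z* = 1750 − 21 = 1729.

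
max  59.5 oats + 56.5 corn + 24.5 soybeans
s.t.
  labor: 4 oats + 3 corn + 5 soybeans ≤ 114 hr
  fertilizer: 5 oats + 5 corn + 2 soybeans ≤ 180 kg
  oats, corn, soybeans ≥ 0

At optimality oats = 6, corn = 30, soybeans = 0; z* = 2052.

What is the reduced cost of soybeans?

Both labor and fertilizer are binding at x*.
From A_Bᵀ y = c: 4·y_labor + 5·y_fertilizer = 59.5; 3·y_labor + 5·y_fertilizer = 56.5.
This yields shadow prices y_labor = 3, y_fertilizer = 9.5.
Reduced cost of soybeans: c₃ − yᵀa₃ = 24.5 − (3·5 + 9.5·2) = 24.5 − 34 = -9.5.

-9.5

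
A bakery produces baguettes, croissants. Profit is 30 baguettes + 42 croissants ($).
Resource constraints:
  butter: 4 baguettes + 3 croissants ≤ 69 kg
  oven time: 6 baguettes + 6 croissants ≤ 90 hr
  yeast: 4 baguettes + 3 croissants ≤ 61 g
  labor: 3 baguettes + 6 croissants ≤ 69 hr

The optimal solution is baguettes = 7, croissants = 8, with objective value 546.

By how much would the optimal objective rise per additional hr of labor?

4

At the optimum: butter uses 52 of 69 (slack = 17); oven time uses 90 of 90 (binding); yeast uses 52 of 61 (slack = 9); labor uses 69 of 69 (binding).
Slack constraints have shadow price 0 (complementary slackness).
The binding rows give the dual system: 6·y_oven time + 3·y_labor = 30 and 6·y_oven time + 6·y_labor = 42.
Solving: y_oven time = 3, y_labor = 4.
Shadow price of labor = 4.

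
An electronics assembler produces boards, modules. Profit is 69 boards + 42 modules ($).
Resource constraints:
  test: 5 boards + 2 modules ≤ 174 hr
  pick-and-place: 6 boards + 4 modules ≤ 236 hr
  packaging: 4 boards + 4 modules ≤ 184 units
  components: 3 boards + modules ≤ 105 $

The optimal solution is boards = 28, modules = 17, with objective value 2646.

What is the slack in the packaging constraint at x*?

packaging used = 4·28 + 4·17 = 180; slack = 184 − 180 = 4.

4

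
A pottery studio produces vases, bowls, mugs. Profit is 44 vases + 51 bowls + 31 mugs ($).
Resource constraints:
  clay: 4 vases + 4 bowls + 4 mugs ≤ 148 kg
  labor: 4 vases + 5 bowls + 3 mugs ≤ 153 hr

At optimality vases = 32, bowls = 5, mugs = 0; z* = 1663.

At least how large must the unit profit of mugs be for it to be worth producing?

37

Both clay and labor are binding at x*.
Dual feasibility on the basic columns requires 4·y_clay + 4·y_labor = 44, 4·y_clay + 5·y_labor = 51.
Solving: y_clay = 4, y_labor = 7.
mugs enters the basis when its profit ≥ yᵀa₃ = 4·4 + 7·3 = 37.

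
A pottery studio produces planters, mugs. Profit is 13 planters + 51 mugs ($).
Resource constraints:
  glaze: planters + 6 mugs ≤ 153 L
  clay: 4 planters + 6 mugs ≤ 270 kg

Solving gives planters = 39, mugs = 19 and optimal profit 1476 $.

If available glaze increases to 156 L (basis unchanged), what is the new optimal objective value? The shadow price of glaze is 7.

Δb = 3, so new z* = 1476 + (7)·(3) = 1476 + 21 = 1497.

1497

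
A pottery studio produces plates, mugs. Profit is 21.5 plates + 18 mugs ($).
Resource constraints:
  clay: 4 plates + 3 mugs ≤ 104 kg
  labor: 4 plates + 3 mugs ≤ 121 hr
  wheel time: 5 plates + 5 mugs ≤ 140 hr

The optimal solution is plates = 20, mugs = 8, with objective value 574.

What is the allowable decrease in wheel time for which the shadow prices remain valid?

10

Binding constraints: clay, wheel time. The basis is B = [[4,3],[5,5]] with det 5.
Per unit decrease in wheel time, x* moves by d = (0.6, -0.8).
The basis stays optimal until mugs reaches 0; allowable decrease = 10 hr.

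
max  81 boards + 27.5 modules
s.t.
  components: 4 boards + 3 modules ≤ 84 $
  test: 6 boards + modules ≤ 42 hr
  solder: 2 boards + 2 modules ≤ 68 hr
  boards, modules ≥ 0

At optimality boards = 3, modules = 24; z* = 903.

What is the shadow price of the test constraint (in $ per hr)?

9.5

At the optimum: components uses 84 of 84 (binding); test uses 42 of 42 (binding); solder uses 54 of 68 (slack = 14).
Since solder is not tight, its dual is 0.
From A_Bᵀ y = c: 4·y_components + 6·y_test = 81; 3·y_components + 1·y_test = 27.5.
→ y_components = 6 and y_test = 9.5.
Shadow price of test = 9.5.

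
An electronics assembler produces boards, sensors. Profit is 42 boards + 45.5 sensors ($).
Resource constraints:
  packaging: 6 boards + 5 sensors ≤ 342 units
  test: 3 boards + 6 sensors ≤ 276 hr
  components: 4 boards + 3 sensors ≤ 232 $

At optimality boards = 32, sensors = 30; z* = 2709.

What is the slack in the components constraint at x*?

components used = 4·32 + 3·30 = 218; slack = 232 − 218 = 14.

14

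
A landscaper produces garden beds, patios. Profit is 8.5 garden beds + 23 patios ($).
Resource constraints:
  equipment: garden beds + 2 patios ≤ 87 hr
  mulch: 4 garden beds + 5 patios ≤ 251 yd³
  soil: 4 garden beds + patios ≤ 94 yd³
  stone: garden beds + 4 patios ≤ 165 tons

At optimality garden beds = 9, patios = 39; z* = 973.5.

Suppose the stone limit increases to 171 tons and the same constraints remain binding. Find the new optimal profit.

Binding: equipment and stone. Non-binding: mulch (20 unused), soil (19 unused).
Slack constraints have shadow price 0 (complementary slackness).
Dual feasibility on the basic columns requires 1·y_equipment + 1·y_stone = 8.5, 2·y_equipment + 4·y_stone = 23.
This yields shadow prices y_equipment = 5.5, y_stone = 3.
Δz = y_stone·Δb = 3 × (6) = 18, so new z* = 973.5 + 18 = 991.5.

991.5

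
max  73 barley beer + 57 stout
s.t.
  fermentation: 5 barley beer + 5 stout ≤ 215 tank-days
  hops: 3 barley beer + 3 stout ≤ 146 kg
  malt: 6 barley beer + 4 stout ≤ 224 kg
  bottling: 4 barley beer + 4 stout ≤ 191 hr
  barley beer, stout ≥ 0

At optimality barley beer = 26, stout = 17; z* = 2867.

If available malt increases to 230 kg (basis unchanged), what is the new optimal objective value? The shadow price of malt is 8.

2915

Δb = 6, so new z* = 2867 + (8)·(6) = 2867 + 48 = 2915.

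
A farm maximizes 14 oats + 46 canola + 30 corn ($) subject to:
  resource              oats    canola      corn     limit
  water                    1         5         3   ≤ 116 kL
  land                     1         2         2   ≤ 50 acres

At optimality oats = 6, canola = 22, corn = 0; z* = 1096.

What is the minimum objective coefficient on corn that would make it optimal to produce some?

34

At the optimum: water uses 116 of 116 (binding); land uses 50 of 50 (binding).
The binding rows give the dual system: 1·y_water + 1·y_land = 14 and 5·y_water + 2·y_land = 46.
This yields shadow prices y_water = 6, y_land = 8.
corn enters the basis when its profit ≥ yᵀa₃ = 6·3 + 8·2 = 34.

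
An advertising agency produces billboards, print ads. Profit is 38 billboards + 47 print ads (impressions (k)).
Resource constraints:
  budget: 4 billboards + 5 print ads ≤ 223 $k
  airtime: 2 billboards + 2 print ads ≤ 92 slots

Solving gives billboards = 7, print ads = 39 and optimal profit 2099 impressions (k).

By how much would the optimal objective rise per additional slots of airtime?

At the optimum: budget uses 223 of 223 (binding); airtime uses 92 of 92 (binding).
From A_Bᵀ y = c: 4·y_budget + 2·y_airtime = 38; 5·y_budget + 2·y_airtime = 47.
→ y_budget = 9 and y_airtime = 1.
Shadow price of airtime = 1.

1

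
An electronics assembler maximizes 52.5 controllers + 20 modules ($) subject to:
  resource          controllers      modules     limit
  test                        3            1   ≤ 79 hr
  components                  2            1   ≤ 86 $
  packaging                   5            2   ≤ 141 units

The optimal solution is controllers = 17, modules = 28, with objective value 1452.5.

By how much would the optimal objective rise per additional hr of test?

5

Binding: test and packaging. Non-binding: components (24 unused).
Slack constraints have shadow price 0 (complementary slackness).
From A_Bᵀ y = c: 3·y_test + 5·y_packaging = 52.5; 1·y_test + 2·y_packaging = 20.
This yields shadow prices y_test = 5, y_packaging = 7.5.
Shadow price of test = 5.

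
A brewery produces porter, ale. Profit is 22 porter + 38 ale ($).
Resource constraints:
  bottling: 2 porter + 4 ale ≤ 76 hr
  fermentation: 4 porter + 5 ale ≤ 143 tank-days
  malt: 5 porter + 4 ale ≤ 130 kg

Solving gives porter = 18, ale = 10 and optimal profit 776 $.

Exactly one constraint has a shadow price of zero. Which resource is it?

bottling: 76/76 (binding)
fermentation: 122/143 (slack 21)
malt: 130/130 (binding)
By complementary slackness, a constraint with positive slack has shadow price 0 → fermentation.

fermentation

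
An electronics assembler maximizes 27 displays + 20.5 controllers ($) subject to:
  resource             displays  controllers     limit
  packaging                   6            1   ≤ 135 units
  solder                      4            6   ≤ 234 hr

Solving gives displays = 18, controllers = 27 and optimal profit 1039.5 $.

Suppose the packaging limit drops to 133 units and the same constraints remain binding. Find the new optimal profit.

1034.5

Both packaging and solder are binding at x*.
The binding rows give the dual system: 6·y_packaging + 4·y_solder = 27 and 1·y_packaging + 6·y_solder = 20.5.
Solving: y_packaging = 2.5, y_solder = 3.
Δz = y_packaging·Δb = 2.5 × (-2) = -5, so new z* = 1039.5 − 5 = 1034.5.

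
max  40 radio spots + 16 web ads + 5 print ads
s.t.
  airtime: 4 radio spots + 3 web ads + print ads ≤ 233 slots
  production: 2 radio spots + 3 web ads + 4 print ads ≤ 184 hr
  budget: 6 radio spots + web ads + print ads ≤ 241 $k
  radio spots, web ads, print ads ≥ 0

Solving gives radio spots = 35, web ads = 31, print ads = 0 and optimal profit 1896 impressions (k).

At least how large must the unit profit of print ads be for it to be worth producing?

8

Check each constraint at x*: airtime 233/233 (tight); production 163/184 (slack 21); budget 241/241 (tight).
Since production is not tight, its dual is 0.
Dual feasibility on the basic columns requires 4·y_airtime + 6·y_budget = 40, 3·y_airtime + 1·y_budget = 16.
This yields shadow prices y_airtime = 4, y_budget = 4.
print ads enters the basis when its profit ≥ yᵀa₃ = 4·1 + 4·1 = 8.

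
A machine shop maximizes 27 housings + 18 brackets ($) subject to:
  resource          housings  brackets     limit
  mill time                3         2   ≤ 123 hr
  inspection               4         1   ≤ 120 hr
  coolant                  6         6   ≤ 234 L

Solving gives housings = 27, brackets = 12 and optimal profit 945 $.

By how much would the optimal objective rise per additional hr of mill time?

0

Check each constraint at x*: mill time 105/123 (slack 18); inspection 120/120 (tight); coolant 234/234 (tight).
Since mill time is not tight, its dual is 0.
The binding rows give the dual system: 4·y_inspection + 6·y_coolant = 27 and 1·y_inspection + 6·y_coolant = 18.
This yields shadow prices y_inspection = 3, y_coolant = 2.5.
Shadow price of mill time = 0.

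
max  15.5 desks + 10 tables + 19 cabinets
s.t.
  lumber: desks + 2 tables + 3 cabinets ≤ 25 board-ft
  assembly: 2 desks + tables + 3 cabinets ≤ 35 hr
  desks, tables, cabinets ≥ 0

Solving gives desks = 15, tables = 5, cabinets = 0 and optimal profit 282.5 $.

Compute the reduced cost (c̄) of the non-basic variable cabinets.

Check each constraint at x*: lumber 25/25 (tight); assembly 35/35 (tight).
Dual feasibility on the basic columns requires 1·y_lumber + 2·y_assembly = 15.5, 2·y_lumber + 1·y_assembly = 10.
→ y_lumber = 1.5 and y_assembly = 7.
Reduced cost of cabinets: c₃ − yᵀa₃ = 19 − (1.5·3 + 7·3) = 19 − 25.5 = -6.5.

-6.5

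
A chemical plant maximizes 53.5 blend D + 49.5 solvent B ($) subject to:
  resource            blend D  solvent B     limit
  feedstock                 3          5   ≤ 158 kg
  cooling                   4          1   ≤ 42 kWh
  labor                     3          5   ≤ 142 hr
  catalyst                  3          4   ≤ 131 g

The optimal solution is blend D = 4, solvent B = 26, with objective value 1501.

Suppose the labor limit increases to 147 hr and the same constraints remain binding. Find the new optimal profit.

1543.5

At the optimum: feedstock uses 142 of 158 (slack = 16); cooling uses 42 of 42 (binding); labor uses 142 of 142 (binding); catalyst uses 116 of 131 (slack = 15).
Slack constraints have shadow price 0 (complementary slackness).
The binding rows give the dual system: 4·y_cooling + 3·y_labor = 53.5 and 1·y_cooling + 5·y_labor = 49.5.
This yields shadow prices y_cooling = 7, y_labor = 8.5.
Δz = y_labor·Δb = 8.5 × (5) = 42.5, so new z* = 1501 + 42.5 = 1543.5.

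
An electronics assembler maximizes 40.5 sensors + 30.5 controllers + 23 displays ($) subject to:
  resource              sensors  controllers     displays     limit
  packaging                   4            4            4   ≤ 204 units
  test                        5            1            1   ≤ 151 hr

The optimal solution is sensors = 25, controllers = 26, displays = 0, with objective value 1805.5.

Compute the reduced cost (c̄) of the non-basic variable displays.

Both packaging and test are binding at x*.
Dual feasibility on the basic columns requires 4·y_packaging + 5·y_test = 40.5, 4·y_packaging + 1·y_test = 30.5.
→ y_packaging = 7 and y_test = 2.5.
Reduced cost of displays: c₃ − yᵀa₃ = 23 − (7·4 + 2.5·1) = 23 − 30.5 = -7.5.

-7.5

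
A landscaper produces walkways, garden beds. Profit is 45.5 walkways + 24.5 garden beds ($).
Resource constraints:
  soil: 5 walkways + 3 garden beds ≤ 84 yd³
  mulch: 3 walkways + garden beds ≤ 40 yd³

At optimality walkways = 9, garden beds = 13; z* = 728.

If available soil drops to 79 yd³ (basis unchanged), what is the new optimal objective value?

693

At the optimum: soil uses 84 of 84 (binding); mulch uses 40 of 40 (binding).
Dual feasibility on the basic columns requires 5·y_soil + 3·y_mulch = 45.5, 3·y_soil + 1·y_mulch = 24.5.
Solving: y_soil = 7, y_mulch = 3.5.
Δz = y_soil·Δb = 7 × (-5) = -35, so new z* = 728 − 35 = 693.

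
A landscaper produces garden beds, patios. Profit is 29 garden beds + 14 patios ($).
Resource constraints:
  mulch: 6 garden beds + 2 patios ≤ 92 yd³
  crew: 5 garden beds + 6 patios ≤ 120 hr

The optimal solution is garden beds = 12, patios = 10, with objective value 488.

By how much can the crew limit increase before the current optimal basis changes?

Binding constraints: mulch, crew. The basis is B = [[6,2],[5,6]] with det 26.
Per unit increase in crew, x* moves by d = (-0.0769, 0.2308).
The basis stays optimal until garden beds reaches 0; allowable increase = 156 hr.

156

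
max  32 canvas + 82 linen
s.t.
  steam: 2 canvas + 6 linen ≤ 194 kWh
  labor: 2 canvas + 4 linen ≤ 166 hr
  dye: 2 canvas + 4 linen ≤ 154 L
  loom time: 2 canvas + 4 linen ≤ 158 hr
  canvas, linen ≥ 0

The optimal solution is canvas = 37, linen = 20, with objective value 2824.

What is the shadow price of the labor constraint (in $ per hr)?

0

At the optimum: steam uses 194 of 194 (binding); labor uses 154 of 166 (slack = 12); dye uses 154 of 154 (binding); loom time uses 154 of 158 (slack = 4).
Slack constraints have shadow price 0 (complementary slackness).
The binding rows give the dual system: 2·y_steam + 2·y_dye = 32 and 6·y_steam + 4·y_dye = 82.
Solving: y_steam = 9, y_dye = 7.
Shadow price of labor = 0.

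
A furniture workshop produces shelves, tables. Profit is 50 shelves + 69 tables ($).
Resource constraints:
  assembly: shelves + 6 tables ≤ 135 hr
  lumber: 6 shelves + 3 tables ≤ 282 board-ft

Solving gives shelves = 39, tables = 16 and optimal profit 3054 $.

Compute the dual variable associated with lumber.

Both assembly and lumber are binding at x*.
Dual feasibility on the basic columns requires 1·y_assembly + 6·y_lumber = 50, 6·y_assembly + 3·y_lumber = 69.
→ y_assembly = 8 and y_lumber = 7.
Shadow price of lumber = 7.

7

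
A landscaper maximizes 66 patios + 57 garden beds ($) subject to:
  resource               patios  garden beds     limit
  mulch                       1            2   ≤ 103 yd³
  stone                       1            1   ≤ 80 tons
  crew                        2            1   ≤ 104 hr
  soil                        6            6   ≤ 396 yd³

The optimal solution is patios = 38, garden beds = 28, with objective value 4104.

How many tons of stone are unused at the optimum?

stone used = 1·38 + 1·28 = 66; slack = 80 − 66 = 14.

14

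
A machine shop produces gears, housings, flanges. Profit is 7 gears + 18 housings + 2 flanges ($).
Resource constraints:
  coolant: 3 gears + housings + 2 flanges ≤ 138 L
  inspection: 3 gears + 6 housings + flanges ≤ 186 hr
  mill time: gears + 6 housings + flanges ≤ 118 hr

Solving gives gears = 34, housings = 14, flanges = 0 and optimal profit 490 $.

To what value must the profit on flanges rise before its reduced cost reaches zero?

3

Check each constraint at x*: coolant 116/138 (slack 22); inspection 186/186 (tight); mill time 118/118 (tight).
Slack constraints have shadow price 0 (complementary slackness).
The binding rows give the dual system: 3·y_inspection + 1·y_mill time = 7 and 6·y_inspection + 6·y_mill time = 18.
This yields shadow prices y_inspection = 2, y_mill time = 1.
flanges enters the basis when its profit ≥ yᵀa₃ = 2·1 + 1·1 = 3.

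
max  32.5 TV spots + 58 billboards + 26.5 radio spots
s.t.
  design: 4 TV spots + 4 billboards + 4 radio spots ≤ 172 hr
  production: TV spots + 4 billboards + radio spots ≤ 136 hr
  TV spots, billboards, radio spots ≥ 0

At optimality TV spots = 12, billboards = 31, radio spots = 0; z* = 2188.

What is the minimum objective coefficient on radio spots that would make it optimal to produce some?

Check each constraint at x*: design 172/172 (tight); production 136/136 (tight).
Dual feasibility on the basic columns requires 4·y_design + 1·y_production = 32.5, 4·y_design + 4·y_production = 58.
This yields shadow prices y_design = 6, y_production = 8.5.
radio spots enters the basis when its profit ≥ yᵀa₃ = 6·4 + 8.5·1 = 32.5.

32.5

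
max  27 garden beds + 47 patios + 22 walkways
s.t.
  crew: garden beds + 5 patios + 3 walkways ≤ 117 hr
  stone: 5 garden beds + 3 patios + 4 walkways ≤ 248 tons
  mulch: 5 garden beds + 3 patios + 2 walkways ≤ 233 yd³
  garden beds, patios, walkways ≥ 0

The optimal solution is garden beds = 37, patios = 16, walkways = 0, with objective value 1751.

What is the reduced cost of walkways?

-7

At the optimum: crew uses 117 of 117 (binding); stone uses 233 of 248 (slack = 15); mulch uses 233 of 233 (binding).
Slack constraints have shadow price 0 (complementary slackness).
From A_Bᵀ y = c: 1·y_crew + 5·y_mulch = 27; 5·y_crew + 3·y_mulch = 47.
Solving: y_crew = 7, y_mulch = 4.
Reduced cost of walkways: c₃ − yᵀa₃ = 22 − (7·3 + 4·2) = 22 − 29 = -7.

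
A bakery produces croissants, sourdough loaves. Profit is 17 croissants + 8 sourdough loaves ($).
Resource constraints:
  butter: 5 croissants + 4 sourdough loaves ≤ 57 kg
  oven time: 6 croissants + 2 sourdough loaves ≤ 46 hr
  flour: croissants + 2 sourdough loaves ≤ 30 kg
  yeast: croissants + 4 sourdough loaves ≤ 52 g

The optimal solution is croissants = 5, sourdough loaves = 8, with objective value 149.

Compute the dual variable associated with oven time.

At the optimum: butter uses 57 of 57 (binding); oven time uses 46 of 46 (binding); flour uses 21 of 30 (slack = 9); yeast uses 37 of 52 (slack = 15).
By complementary slackness, y = 0 for the non-binding constraints.
Dual feasibility on the basic columns requires 5·y_butter + 6·y_oven time = 17, 4·y_butter + 2·y_oven time = 8.
Solving: y_butter = 1, y_oven time = 2.
Shadow price of oven time = 2.

2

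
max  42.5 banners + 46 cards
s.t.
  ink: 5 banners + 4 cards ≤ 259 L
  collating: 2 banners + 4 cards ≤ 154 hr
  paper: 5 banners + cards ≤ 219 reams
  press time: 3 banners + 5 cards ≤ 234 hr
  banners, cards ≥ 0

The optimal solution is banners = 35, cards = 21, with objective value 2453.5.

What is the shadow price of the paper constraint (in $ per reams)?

Check each constraint at x*: ink 259/259 (tight); collating 154/154 (tight); paper 196/219 (slack 23); press time 210/234 (slack 24).
By complementary slackness, y = 0 for the non-binding constraints.
Dual feasibility on the basic columns requires 5·y_ink + 2·y_collating = 42.5, 4·y_ink + 4·y_collating = 46.
Solving: y_ink = 6.5, y_collating = 5.
Shadow price of paper = 0.

0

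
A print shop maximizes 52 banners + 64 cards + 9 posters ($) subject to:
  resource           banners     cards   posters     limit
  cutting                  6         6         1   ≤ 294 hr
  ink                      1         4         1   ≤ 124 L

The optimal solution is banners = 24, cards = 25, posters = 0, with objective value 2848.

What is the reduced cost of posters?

-3

At the optimum: cutting uses 294 of 294 (binding); ink uses 124 of 124 (binding).
Dual feasibility on the basic columns requires 6·y_cutting + 1·y_ink = 52, 6·y_cutting + 4·y_ink = 64.
→ y_cutting = 8 and y_ink = 4.
Reduced cost of posters: c₃ − yᵀa₃ = 9 − (8·1 + 4·1) = 9 − 12 = -3.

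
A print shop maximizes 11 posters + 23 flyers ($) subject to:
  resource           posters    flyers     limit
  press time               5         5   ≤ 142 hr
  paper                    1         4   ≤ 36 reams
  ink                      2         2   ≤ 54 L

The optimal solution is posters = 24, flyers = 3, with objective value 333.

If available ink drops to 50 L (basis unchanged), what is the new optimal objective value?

319

At the optimum: press time uses 135 of 142 (slack = 7); paper uses 36 of 36 (binding); ink uses 54 of 54 (binding).
Slack constraints have shadow price 0 (complementary slackness).
The binding rows give the dual system: 1·y_paper + 2·y_ink = 11 and 4·y_paper + 2·y_ink = 23.
This yields shadow prices y_paper = 4, y_ink = 3.5.
Δz = y_ink·Δb = 3.5 × (-4) = -14, so new z* = 333 − 14 = 319.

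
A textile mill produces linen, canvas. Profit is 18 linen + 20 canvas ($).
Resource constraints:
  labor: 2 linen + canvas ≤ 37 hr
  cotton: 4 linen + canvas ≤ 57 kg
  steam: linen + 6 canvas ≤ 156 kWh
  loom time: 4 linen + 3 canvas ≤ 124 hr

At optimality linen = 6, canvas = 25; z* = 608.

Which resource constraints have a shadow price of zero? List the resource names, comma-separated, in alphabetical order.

labor: 37/37 (binding)
cotton: 49/57 (slack 8)
steam: 156/156 (binding)
loom time: 99/124 (slack 25)
By complementary slackness, a constraint with positive slack has shadow price 0 → cotton, loom time.

cotton, loom time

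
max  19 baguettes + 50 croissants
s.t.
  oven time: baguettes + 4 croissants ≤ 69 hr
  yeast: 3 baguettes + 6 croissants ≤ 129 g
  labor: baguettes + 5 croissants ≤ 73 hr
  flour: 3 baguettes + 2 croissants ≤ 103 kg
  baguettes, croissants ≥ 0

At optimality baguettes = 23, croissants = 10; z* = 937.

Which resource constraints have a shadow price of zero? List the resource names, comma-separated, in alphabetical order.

oven time: 63/69 (slack 6)
yeast: 129/129 (binding)
labor: 73/73 (binding)
flour: 89/103 (slack 14)
By complementary slackness, a constraint with positive slack has shadow price 0 → flour, oven time.

flour, oven time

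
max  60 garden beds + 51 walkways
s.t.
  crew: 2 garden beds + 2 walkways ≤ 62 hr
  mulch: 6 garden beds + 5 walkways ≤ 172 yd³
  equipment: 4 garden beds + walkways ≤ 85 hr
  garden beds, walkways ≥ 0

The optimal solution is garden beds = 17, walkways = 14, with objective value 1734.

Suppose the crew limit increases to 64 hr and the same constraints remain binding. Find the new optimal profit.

Check each constraint at x*: crew 62/62 (tight); mulch 172/172 (tight); equipment 82/85 (slack 3).
By complementary slackness, y = 0 for the non-binding constraint.
Dual feasibility on the basic columns requires 2·y_crew + 6·y_mulch = 60, 2·y_crew + 5·y_mulch = 51.
Solving: y_crew = 3, y_mulch = 9.
Δz = y_crew·Δb = 3 × (2) = 6, so new z* = 1734 + 6 = 1740.

1740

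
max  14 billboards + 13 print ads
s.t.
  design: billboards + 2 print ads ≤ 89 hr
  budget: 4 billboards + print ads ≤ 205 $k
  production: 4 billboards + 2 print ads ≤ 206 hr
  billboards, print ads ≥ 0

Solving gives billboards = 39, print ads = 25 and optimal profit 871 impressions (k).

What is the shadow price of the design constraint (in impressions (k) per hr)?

Check each constraint at x*: design 89/89 (tight); budget 181/205 (slack 24); production 206/206 (tight).
By complementary slackness, y = 0 for the non-binding constraint.
The binding rows give the dual system: 1·y_design + 4·y_production = 14 and 2·y_design + 2·y_production = 13.
→ y_design = 4 and y_production = 2.5.
Shadow price of design = 4.

4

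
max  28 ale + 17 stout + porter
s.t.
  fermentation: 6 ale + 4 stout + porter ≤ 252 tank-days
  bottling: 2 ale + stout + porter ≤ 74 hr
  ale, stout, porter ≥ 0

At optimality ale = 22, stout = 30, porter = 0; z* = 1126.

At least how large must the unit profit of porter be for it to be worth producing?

Both fermentation and bottling are binding at x*.
Dual feasibility on the basic columns requires 6·y_fermentation + 2·y_bottling = 28, 4·y_fermentation + 1·y_bottling = 17.
→ y_fermentation = 3 and y_bottling = 5.
porter enters the basis when its profit ≥ yᵀa₃ = 3·1 + 5·1 = 8.

8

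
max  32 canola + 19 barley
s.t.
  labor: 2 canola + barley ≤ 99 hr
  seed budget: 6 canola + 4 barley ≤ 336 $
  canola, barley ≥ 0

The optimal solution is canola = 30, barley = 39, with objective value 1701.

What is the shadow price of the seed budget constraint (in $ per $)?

3

Check each constraint at x*: labor 99/99 (tight); seed budget 336/336 (tight).
The binding rows give the dual system: 2·y_labor + 6·y_seed budget = 32 and 1·y_labor + 4·y_seed budget = 19.
This yields shadow prices y_labor = 7, y_seed budget = 3.
Shadow price of seed budget = 3.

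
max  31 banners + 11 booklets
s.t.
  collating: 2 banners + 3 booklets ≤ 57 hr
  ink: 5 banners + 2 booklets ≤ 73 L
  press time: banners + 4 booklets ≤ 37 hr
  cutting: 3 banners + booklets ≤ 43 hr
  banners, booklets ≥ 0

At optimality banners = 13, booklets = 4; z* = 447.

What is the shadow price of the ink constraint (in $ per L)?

Binding: ink and cutting. Non-binding: collating (19 unused), press time (8 unused).
By complementary slackness, y = 0 for the non-binding constraints.
The binding rows give the dual system: 5·y_ink + 3·y_cutting = 31 and 2·y_ink + 1·y_cutting = 11.
Solving: y_ink = 2, y_cutting = 7.
Shadow price of ink = 2.

2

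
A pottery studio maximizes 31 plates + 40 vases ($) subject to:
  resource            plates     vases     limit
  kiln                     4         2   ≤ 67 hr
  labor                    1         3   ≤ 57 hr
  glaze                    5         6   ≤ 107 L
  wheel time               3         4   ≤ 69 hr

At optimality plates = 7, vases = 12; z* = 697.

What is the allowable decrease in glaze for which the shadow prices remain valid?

Binding constraints: glaze, wheel time. The basis is B = [[5,6],[3,4]] with det 2.
Per unit decrease in glaze, x* moves by d = (-2, 1.5).
The basis stays optimal until plates reaches 0; allowable decrease = 3.5 L.

3.5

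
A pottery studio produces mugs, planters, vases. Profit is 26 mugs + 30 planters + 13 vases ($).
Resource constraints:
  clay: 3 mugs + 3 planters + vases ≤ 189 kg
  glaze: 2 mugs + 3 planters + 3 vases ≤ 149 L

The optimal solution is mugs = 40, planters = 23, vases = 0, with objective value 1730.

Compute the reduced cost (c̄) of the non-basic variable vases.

-5

At the optimum: clay uses 189 of 189 (binding); glaze uses 149 of 149 (binding).
The binding rows give the dual system: 3·y_clay + 2·y_glaze = 26 and 3·y_clay + 3·y_glaze = 30.
This yields shadow prices y_clay = 6, y_glaze = 4.
Reduced cost of vases: c₃ − yᵀa₃ = 13 − (6·1 + 4·3) = 13 − 18 = -5.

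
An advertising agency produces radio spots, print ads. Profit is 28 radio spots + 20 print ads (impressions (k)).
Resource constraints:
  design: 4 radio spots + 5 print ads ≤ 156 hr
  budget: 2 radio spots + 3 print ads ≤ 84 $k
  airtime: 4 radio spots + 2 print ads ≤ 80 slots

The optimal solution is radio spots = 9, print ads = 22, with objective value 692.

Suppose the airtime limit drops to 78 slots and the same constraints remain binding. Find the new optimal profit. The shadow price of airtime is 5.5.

Δb = -2, so new z* = 692 + (5.5)·(-2) = 692 − 11 = 681.

681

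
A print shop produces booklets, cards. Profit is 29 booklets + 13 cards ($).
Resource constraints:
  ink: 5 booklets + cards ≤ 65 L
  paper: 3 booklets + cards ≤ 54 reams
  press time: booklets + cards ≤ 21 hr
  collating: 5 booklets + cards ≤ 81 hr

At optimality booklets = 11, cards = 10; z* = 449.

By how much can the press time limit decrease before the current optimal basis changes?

Binding constraints: ink, press time. The basis is B = [[5,1],[1,1]] with det 4.
Per unit decrease in press time, x* moves by d = (0.25, -1.25).
The basis stays optimal until cards reaches 0; allowable decrease = 8 hr.

8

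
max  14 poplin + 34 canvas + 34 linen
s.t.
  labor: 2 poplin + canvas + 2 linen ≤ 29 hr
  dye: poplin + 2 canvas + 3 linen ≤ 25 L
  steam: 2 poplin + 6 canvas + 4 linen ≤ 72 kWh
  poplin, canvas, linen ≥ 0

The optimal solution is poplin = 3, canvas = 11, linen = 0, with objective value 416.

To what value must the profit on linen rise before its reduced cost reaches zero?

Check each constraint at x*: labor 17/29 (slack 12); dye 25/25 (tight); steam 72/72 (tight).
Since labor is not tight, its dual is 0.
Dual feasibility on the basic columns requires 1·y_dye + 2·y_steam = 14, 2·y_dye + 6·y_steam = 34.
Solving: y_dye = 8, y_steam = 3.
linen enters the basis when its profit ≥ yᵀa₃ = 8·3 + 3·4 = 36.

36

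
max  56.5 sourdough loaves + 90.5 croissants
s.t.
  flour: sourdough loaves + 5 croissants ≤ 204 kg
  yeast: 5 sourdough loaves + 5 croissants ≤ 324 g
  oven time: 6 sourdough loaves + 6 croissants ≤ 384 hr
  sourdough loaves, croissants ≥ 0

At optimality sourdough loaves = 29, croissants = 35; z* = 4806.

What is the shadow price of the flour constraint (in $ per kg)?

Binding: flour and oven time. Non-binding: yeast (4 unused).
By complementary slackness, y = 0 for the non-binding constraint.
Dual feasibility on the basic columns requires 1·y_flour + 6·y_oven time = 56.5, 5·y_flour + 6·y_oven time = 90.5.
This yields shadow prices y_flour = 8.5, y_oven time = 8.
Shadow price of flour = 8.5.

8.5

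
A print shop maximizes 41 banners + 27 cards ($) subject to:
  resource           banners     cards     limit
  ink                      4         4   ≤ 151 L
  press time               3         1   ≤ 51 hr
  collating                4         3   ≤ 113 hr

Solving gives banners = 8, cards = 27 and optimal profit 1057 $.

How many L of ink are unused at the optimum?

ink used = 4·8 + 4·27 = 140; slack = 151 − 140 = 11.

11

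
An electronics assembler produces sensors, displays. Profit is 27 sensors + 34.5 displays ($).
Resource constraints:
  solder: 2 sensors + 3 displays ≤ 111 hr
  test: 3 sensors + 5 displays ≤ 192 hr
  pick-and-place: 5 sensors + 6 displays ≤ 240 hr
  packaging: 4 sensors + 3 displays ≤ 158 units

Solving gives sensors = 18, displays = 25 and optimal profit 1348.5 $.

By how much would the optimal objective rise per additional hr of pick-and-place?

Binding: solder and pick-and-place. Non-binding: test (13 unused), packaging (11 unused).
Slack constraints have shadow price 0 (complementary slackness).
From A_Bᵀ y = c: 2·y_solder + 5·y_pick-and-place = 27; 3·y_solder + 6·y_pick-and-place = 34.5.
This yields shadow prices y_solder = 3.5, y_pick-and-place = 4.
Shadow price of pick-and-place = 4.

4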